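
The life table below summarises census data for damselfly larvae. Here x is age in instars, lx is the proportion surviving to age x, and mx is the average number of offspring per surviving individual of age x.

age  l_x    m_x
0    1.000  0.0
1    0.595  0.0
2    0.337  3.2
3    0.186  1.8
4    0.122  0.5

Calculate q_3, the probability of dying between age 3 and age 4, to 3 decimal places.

q_3 = (l_3 − l_4) / l_3 = (0.186 − 0.122) / 0.186
     = 0.064 / 0.186 = 0.344086… → 0.344

0.344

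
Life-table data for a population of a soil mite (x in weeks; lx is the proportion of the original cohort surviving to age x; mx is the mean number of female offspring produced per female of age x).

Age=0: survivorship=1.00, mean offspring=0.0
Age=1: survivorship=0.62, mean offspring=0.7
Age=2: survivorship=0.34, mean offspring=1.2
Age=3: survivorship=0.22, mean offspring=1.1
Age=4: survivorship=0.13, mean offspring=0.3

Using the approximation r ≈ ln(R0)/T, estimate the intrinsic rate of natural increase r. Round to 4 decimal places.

0.0611

R0 = Σ lx·mx = 0 + 0.434 + 0.408 + 0.242 + 0.039 = 1.123
Σ x·lx·mx = 2.132; T = 2.132/1.123 = 1.89849…
r ≈ ln(R0)/T = ln(1.123)/1.89849… = 0.061103… → 0.0611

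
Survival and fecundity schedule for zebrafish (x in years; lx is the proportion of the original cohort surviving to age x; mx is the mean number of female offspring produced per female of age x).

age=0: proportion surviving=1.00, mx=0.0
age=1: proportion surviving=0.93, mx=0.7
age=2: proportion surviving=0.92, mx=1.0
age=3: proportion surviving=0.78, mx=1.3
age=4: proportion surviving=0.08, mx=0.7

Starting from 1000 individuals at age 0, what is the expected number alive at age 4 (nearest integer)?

Expected survivors = N0 · l_4 = 1000 × 0.08 = 80 → 80

80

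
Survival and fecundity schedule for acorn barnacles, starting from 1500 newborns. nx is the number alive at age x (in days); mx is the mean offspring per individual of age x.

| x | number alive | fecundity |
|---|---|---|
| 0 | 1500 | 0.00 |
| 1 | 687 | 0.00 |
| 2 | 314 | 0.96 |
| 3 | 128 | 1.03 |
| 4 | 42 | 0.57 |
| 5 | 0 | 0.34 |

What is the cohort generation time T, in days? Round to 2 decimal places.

2.39

lx = nx/n0 = nx/1500: 1, 0.458, 0.20933…, 0.08533…, 0.028, 0
lx·mx: 0, 0, 0.20096…, 0.087893…, 0.01596, 0 → R0 = 0.304813…
x·lx·mx: 0, 0, 0.40192…, 0.26368…, 0.06384, 0 → Σ = 0.72944…
T = 0.72944… / 0.304813… = 2.393071… → 2.39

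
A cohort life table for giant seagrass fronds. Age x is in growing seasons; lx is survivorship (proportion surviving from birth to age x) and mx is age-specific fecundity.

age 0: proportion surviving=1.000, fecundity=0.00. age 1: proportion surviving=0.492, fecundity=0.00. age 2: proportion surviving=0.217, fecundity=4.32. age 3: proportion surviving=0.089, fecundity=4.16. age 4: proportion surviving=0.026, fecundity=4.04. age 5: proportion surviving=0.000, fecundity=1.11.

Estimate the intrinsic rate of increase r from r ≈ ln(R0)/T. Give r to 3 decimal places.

0.143

R0 = Σ lx·mx = 0 + 0 + 0.93744 + 0.37024 + 0.10504 + 0 = 1.41272
Σ x·lx·mx = 3.40576; T = 3.40576/1.41272 = 2.41078…
r ≈ ln(R0)/T = ln(1.41272)/2.41078… = 0.14332… → 0.143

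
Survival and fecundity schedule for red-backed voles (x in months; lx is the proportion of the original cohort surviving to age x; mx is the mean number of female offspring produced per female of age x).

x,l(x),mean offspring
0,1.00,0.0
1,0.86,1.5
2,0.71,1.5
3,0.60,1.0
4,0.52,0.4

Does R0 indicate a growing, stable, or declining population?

growing

R0 = Σ lx·mx = 0 + 1.29 + 1.065 + 0.6 + 0.208 = 3.163
R0 > 1, so the population is growing.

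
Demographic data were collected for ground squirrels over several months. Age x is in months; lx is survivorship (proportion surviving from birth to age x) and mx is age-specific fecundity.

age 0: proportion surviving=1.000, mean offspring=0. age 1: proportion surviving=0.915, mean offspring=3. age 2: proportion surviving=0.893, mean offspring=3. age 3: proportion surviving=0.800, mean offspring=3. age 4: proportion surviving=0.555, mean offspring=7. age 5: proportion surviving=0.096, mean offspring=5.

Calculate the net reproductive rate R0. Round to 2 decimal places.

lx·mx by age: 0, 2.745, 2.679, 2.4, 3.885, 0.48
R0 = Σ lx·mx = 12.189 → 12.19

12.19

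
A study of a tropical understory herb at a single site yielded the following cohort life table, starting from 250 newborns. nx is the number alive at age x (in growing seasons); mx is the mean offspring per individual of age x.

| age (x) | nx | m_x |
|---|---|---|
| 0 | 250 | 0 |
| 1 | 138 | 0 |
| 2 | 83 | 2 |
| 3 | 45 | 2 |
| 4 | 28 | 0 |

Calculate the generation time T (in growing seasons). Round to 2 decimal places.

2.35

lx = nx/n0 = nx/250: 1, 0.552, 0.332, 0.18, 0.112
lx·mx: 0, 0, 0.664, 0.36, 0 → R0 = 1.024
x·lx·mx: 0, 0, 1.328, 1.08, 0 → Σ = 2.408
T = 2.408 / 1.024 = 2.351563… → 2.35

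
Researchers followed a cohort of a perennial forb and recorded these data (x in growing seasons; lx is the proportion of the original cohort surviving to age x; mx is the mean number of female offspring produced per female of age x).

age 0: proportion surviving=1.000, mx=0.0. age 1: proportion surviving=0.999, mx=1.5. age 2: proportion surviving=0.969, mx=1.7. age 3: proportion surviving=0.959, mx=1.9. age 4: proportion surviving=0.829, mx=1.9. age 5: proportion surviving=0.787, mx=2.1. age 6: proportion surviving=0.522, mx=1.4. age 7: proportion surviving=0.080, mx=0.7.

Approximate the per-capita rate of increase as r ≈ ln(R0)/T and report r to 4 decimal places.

0.6662

R0 = Σ lx·mx = 0 + 1.4985 + 1.6473 + 1.8221 + 1.5751 + 1.6527 + 0.7308 + 0.056 = 8.9825
Σ x·lx·mx = 29.6001; T = 29.6001/8.9825 = 3.29531…
r ≈ ln(R0)/T = ln(8.9825)/3.29531… = 0.666183… → 0.6662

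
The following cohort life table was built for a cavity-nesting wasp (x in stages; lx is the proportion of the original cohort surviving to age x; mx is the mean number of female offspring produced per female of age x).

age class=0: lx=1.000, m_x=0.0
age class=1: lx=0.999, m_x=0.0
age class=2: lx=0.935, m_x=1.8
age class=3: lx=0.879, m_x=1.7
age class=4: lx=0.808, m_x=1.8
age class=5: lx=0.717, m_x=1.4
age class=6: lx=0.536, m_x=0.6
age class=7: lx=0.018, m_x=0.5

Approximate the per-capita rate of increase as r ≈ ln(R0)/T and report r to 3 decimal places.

R0 = Σ lx·mx = 0 + 0 + 1.683 + 1.4943 + 1.4544 + 1.0038 + 0.3216 + 0.009 = 5.9661
Σ x·lx·mx = 20.6781; T = 20.6781/5.9661 = 3.46593…
r ≈ ln(R0)/T = ln(5.9661)/3.46593… = 0.51533… → 0.515

0.515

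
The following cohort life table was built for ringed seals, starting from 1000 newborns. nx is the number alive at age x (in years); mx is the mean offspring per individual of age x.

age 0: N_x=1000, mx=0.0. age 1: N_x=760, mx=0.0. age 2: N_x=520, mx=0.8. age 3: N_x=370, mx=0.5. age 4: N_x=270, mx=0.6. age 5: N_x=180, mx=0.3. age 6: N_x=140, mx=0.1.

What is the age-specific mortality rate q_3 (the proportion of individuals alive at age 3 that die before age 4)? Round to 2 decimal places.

0.27

lx = nx/n0 = nx/1000: 1, 0.76, 0.52, 0.37, 0.27, 0.18, 0.14
q_3 = (l_3 − l_4) / l_3 = (0.37 − 0.27) / 0.37
     = 0.1 / 0.37 = 0.27027… → 0.27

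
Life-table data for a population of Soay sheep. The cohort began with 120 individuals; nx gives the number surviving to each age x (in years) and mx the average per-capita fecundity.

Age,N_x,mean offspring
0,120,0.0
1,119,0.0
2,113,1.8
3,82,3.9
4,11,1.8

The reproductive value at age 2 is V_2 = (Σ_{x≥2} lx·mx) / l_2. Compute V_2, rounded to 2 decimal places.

lx = nx/n0 = nx/120: 1, 0.99167…, 0.94167…, 0.68333…, 0.09167…
lx·mx for x ≥ 2: 1.695…, 2.665…, 0.165… → sum = 4.525…
V_2 = 4.525… / l_2 = 4.525… / 0.941667… = 4.80531… → 4.81

4.81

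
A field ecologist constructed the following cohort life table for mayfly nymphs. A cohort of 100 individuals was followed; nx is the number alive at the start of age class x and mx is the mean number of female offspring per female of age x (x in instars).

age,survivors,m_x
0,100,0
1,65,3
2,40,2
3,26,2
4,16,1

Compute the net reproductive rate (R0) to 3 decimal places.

3.430

lx = nx/n0 = nx/100: 1, 0.65, 0.4, 0.26, 0.16
lx·mx by age: 0, 1.95, 0.8, 0.52, 0.16
R0 = Σ lx·mx = 3.43 → 3.430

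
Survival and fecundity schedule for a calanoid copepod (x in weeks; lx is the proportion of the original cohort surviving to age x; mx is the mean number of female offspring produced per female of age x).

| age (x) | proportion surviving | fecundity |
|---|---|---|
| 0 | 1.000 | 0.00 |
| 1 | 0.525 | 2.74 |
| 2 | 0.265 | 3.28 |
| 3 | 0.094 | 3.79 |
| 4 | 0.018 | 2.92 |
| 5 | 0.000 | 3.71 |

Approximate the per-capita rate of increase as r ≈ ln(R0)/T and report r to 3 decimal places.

0.609

R0 = Σ lx·mx = 0 + 1.4385 + 0.8692 + 0.35626 + 0.05256 + 0 = 2.71652
Σ x·lx·mx = 4.45592; T = 4.45592/2.71652 = 1.6403…
r ≈ ln(R0)/T = ln(2.71652)/1.6403… = 0.60925… → 0.609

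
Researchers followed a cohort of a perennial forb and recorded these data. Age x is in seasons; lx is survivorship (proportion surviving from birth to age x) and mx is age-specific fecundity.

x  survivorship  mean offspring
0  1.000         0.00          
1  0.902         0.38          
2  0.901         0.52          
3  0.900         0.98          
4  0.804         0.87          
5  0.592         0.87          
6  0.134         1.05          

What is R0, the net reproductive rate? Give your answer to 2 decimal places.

3.05

lx·mx by age: 0, 0.34276, 0.46852, 0.882, 0.69948, 0.51504, 0.1407
R0 = Σ lx·mx = 3.0485 → 3.05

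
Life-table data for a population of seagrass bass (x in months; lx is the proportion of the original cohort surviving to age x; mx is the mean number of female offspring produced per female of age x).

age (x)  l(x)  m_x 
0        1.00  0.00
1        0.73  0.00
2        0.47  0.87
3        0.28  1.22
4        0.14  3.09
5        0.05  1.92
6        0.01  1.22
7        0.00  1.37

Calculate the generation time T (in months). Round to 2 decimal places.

lx·mx: 0, 0, 0.4089, 0.3416, 0.4326, 0.096, 0.0122, 0 → R0 = 1.2913
x·lx·mx: 0, 0, 0.8178, 1.0248, 1.7304, 0.48, 0.0732, 0 → Σ = 4.1262
T = 4.1262 / 1.2913 = 3.195384… → 3.20

3.20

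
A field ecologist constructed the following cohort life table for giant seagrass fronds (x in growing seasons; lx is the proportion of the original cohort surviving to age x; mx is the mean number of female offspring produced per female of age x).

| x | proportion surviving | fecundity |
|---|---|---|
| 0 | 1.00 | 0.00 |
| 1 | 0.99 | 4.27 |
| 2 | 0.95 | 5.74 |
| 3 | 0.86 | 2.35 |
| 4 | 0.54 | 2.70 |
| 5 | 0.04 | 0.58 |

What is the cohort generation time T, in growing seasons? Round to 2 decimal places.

lx·mx: 0, 4.2273, 5.453, 2.021, 1.458, 0.0232 → R0 = 13.1825
x·lx·mx: 0, 4.2273, 10.906, 6.063, 5.832, 0.116 → Σ = 27.1443
T = 27.1443 / 13.1825 = 2.059116… → 2.06

2.06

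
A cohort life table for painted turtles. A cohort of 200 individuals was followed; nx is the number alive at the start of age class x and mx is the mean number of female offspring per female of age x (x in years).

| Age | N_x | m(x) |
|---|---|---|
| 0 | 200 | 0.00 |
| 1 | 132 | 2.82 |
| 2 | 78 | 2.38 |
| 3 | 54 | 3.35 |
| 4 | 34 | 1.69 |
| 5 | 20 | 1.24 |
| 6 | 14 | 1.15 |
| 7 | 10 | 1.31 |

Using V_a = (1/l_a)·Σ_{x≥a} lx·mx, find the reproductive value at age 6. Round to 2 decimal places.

2.09

lx = nx/n0 = nx/200: 1, 0.66, 0.39, 0.27, 0.17, 0.1, 0.07, 0.05
lx·mx for x ≥ 6: 0.0805, 0.0655 → sum = 0.146
V_6 = 0.146 / l_6 = 0.146 / 0.07 = 2.085714… → 2.09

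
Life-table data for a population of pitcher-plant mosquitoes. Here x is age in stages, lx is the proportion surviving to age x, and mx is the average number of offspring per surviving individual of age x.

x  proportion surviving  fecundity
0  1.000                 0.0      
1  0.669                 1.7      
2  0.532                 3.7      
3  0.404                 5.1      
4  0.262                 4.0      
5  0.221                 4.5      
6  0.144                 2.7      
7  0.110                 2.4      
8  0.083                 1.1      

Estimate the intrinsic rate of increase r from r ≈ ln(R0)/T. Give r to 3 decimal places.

0.651

R0 = Σ lx·mx = 0 + 1.1373 + 1.9684 + 2.0604 + 1.048 + 0.9945 + 0.3888 + 0.264 + 0.0913 = 7.9527
Σ x·lx·mx = 25.331; T = 25.331/7.9527 = 3.18521…
r ≈ ln(R0)/T = ln(7.9527)/3.18521… = 0.65098… → 0.651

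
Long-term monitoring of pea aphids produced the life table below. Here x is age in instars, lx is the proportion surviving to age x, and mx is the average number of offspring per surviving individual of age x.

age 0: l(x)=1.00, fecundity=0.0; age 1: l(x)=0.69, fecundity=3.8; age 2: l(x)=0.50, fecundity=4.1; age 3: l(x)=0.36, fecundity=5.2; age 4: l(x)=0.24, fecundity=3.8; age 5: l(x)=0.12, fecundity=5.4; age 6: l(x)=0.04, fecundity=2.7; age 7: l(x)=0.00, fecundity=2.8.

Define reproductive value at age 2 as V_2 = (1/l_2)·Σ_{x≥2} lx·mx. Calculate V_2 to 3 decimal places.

lx·mx for x ≥ 2: 2.05, 1.872, 0.912, 0.648, 0.108, 0 → sum = 5.59
V_2 = 5.59 / l_2 = 5.59 / 0.5 = 11.18 → 11.180

11.180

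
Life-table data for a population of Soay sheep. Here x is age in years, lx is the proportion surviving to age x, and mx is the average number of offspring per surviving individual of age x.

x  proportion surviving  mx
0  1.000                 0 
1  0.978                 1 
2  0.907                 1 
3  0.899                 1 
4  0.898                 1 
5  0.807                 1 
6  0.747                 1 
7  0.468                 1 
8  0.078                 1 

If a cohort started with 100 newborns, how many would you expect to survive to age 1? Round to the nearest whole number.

Expected survivors = N0 · l_1 = 100 × 0.978 = 97.8 → 98

98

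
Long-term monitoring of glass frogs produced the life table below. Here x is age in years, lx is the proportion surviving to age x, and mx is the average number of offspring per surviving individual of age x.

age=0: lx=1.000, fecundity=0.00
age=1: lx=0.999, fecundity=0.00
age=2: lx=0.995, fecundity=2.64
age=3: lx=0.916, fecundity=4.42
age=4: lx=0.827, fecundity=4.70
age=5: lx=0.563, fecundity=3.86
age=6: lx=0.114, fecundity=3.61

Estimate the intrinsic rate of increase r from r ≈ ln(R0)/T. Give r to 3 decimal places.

R0 = Σ lx·mx = 0 + 0 + 2.6268 + 4.04872 + 3.8869 + 2.17318 + 0.41154 = 13.14714
Σ x·lx·mx = 46.2825; T = 46.2825/13.14714 = 3.52035…
r ≈ ln(R0)/T = ln(13.14714)/3.52035… = 0.7318… → 0.732

0.732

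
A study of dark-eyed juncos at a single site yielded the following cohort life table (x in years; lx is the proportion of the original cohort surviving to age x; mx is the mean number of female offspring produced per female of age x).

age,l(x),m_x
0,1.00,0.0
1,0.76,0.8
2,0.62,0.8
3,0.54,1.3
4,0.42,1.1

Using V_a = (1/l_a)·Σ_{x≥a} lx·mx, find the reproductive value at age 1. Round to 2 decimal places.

2.98

lx·mx for x ≥ 1: 0.608, 0.496, 0.702, 0.462 → sum = 2.268
V_1 = 2.268 / l_1 = 2.268 / 0.76 = 2.984211… → 2.98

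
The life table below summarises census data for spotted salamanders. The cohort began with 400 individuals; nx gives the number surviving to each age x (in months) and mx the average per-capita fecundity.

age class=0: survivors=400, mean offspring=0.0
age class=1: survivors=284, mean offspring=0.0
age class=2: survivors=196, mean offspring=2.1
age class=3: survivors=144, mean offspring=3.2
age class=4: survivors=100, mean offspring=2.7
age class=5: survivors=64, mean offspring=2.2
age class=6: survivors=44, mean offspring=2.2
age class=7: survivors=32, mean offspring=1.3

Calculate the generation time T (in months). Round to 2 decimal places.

3.42

lx = nx/n0 = nx/400: 1, 0.71, 0.49, 0.36, 0.25, 0.16, 0.11, 0.08
lx·mx: 0, 0, 1.029, 1.152, 0.675, 0.352, 0.242, 0.104 → R0 = 3.554
x·lx·mx: 0, 0, 2.058, 3.456, 2.7, 1.76, 1.452, 0.728 → Σ = 12.154
T = 12.154 / 3.554 = 3.419809… → 3.42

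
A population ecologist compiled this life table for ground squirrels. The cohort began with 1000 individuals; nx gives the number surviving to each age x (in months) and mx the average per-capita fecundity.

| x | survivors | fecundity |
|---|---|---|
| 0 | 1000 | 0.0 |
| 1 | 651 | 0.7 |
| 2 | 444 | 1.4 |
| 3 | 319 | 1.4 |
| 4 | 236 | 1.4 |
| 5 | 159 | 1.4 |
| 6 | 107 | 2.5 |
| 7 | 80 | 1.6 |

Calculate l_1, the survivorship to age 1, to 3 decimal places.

l_1 = n_1/n_0 = 651/1000 = 0.651 → 0.651

0.651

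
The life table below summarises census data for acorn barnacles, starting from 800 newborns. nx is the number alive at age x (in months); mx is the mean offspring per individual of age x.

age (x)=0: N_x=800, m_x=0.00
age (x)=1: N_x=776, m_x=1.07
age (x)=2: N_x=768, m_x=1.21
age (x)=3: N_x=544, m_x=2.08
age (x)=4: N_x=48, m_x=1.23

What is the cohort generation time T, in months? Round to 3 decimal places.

2.142

lx = nx/n0 = nx/800: 1, 0.97, 0.96, 0.68, 0.06
lx·mx: 0, 1.0379, 1.1616, 1.4144, 0.0738 → R0 = 3.6877
x·lx·mx: 0, 1.0379, 2.3232, 4.2432, 0.2952 → Σ = 7.8995
T = 7.8995 / 3.6877 = 2.142121… → 2.142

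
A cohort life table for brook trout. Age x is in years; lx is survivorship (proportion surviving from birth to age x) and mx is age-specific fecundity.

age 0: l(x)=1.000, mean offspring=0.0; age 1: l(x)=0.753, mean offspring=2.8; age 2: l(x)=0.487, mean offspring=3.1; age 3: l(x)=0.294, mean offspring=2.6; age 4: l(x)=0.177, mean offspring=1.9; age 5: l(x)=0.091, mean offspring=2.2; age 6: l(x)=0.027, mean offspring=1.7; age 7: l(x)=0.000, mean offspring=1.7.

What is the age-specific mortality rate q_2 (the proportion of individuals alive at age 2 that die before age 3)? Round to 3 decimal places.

q_2 = (l_2 − l_3) / l_2 = (0.487 − 0.294) / 0.487
     = 0.193 / 0.487 = 0.396304… → 0.396

0.396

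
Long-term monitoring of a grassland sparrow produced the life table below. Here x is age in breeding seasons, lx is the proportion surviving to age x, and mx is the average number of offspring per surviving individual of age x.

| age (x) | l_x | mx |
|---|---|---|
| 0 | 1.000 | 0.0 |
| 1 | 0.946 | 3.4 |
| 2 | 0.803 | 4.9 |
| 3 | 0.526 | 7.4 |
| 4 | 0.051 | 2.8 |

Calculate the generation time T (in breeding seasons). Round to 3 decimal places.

lx·mx: 0, 3.2164, 3.9347, 3.8924, 0.1428 → R0 = 11.1863
x·lx·mx: 0, 3.2164, 7.8694, 11.6772, 0.5712 → Σ = 23.3342
T = 23.3342 / 11.1863 = 2.085962… → 2.086

2.086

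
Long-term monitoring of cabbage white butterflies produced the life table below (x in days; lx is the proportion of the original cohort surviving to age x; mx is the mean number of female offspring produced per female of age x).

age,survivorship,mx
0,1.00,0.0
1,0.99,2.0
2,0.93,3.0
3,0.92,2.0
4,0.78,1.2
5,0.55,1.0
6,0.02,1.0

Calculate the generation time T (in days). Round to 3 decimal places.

lx·mx: 0, 1.98, 2.79, 1.84, 0.936, 0.55, 0.02 → R0 = 8.116
x·lx·mx: 0, 1.98, 5.58, 5.52, 3.744, 2.75, 0.12 → Σ = 19.694
T = 19.694 / 8.116 = 2.426565… → 2.427

2.427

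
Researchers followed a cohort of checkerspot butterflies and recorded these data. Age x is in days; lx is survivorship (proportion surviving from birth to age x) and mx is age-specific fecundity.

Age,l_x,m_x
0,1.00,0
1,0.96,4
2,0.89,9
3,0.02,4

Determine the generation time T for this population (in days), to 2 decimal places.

1.68

lx·mx: 0, 3.84, 8.01, 0.08 → R0 = 11.93
x·lx·mx: 0, 3.84, 16.02, 0.24 → Σ = 20.1
T = 20.1 / 11.93 = 1.684828… → 1.68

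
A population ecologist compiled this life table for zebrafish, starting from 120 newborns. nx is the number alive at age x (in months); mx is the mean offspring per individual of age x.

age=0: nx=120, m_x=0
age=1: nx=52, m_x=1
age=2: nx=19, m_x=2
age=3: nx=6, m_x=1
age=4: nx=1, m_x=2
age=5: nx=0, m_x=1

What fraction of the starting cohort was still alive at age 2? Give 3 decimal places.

0.158

l_2 = n_2/n_0 = 19/120 = 0.158333… → 0.158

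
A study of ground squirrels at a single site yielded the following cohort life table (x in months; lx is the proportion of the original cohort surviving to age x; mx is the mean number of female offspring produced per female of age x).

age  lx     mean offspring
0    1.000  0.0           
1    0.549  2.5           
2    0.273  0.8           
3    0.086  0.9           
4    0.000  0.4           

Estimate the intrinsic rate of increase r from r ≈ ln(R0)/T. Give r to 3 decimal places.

R0 = Σ lx·mx = 0 + 1.3725 + 0.2184 + 0.0774 + 0 = 1.6683
Σ x·lx·mx = 2.0415; T = 2.0415/1.6683 = 1.2237…
r ≈ ln(R0)/T = ln(1.6683)/1.2237… = 0.41824… → 0.418

0.418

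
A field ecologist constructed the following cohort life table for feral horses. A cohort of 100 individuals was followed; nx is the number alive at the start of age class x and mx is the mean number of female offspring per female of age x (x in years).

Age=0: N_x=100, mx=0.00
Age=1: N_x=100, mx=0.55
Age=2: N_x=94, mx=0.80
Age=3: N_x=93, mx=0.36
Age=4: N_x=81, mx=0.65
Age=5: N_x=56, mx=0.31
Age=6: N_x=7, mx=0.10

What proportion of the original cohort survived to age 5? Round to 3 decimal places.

l_5 = n_5/n_0 = 56/100 = 0.56 → 0.560

0.560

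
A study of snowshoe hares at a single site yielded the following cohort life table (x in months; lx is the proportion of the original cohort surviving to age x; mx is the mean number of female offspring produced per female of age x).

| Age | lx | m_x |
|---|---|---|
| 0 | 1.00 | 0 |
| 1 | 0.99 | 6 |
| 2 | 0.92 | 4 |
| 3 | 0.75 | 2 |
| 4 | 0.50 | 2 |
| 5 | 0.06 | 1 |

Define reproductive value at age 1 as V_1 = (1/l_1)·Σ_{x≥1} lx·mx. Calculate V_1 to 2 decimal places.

12.30

lx·mx for x ≥ 1: 5.94, 3.68, 1.5, 1, 0.06 → sum = 12.18
V_1 = 12.18 / l_1 = 12.18 / 0.99 = 12.30303… → 12.30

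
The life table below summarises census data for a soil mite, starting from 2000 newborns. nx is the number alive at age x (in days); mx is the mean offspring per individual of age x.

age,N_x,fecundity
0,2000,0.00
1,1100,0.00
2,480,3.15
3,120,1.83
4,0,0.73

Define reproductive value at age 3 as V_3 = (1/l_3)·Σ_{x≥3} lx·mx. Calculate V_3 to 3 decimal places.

1.830

lx = nx/n0 = nx/2000: 1, 0.55, 0.24, 0.06, 0
lx·mx for x ≥ 3: 0.1098, 0 → sum = 0.1098
V_3 = 0.1098 / l_3 = 0.1098 / 0.06 = 1.83 → 1.830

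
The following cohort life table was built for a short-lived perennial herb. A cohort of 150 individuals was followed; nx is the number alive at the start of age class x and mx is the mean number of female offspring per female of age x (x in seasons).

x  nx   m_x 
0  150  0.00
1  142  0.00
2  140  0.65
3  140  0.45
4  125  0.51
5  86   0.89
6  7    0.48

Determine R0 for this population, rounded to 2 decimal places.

1.98

lx = nx/n0 = nx/150: 1, 0.94667…, 0.93333…, 0.93333…, 0.83333…, 0.57333…, 0.04667…
lx·mx by age: 0, 0, 0.606667…, 0.42…, 0.425…, 0.510267…, 0.0224…
R0 = Σ lx·mx = 1.984333… → 1.98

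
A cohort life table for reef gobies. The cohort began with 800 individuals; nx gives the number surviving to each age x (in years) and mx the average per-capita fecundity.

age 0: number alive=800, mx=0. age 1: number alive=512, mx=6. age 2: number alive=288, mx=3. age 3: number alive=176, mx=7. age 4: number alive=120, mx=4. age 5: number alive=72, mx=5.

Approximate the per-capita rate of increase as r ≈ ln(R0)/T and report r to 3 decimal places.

lx = nx/n0 = nx/800: 1, 0.64, 0.36, 0.22, 0.15, 0.09
R0 = Σ lx·mx = 0 + 3.84 + 1.08 + 1.54 + 0.6 + 0.45 = 7.51
Σ x·lx·mx = 15.27; T = 15.27/7.51 = 2.03329…
r ≈ ln(R0)/T = ln(7.51)/2.03329… = 0.99161… → 0.992

0.992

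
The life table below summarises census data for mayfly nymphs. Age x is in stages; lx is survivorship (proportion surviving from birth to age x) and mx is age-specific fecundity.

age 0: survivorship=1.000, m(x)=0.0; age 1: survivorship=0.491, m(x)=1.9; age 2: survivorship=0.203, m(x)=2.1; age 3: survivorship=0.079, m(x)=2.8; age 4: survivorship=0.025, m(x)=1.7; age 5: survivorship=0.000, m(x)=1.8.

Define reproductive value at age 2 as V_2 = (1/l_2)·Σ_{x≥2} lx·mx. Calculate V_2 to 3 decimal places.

3.399

lx·mx for x ≥ 2: 0.4263, 0.2212, 0.0425, 0 → sum = 0.69
V_2 = 0.69 / l_2 = 0.69 / 0.203 = 3.399015… → 3.399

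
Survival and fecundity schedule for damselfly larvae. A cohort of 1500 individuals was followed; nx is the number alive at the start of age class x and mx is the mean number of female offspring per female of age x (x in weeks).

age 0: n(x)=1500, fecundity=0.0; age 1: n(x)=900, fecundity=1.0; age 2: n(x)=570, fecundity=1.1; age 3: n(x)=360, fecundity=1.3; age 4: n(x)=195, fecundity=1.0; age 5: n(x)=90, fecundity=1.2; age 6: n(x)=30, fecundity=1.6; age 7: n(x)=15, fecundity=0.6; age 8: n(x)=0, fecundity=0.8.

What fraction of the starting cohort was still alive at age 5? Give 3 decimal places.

l_5 = n_5/n_0 = 90/1500 = 0.06 → 0.060

0.060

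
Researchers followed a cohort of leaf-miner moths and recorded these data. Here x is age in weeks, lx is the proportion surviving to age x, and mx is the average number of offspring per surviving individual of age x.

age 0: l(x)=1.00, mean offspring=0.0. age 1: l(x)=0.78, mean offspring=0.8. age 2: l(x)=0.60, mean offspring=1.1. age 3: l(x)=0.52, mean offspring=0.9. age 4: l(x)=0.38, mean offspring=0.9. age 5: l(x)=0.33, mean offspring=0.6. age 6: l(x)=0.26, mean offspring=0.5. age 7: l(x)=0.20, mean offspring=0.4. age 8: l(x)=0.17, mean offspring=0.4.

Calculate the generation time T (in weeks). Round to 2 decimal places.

lx·mx: 0, 0.624, 0.66, 0.468, 0.342, 0.198, 0.13, 0.08, 0.068 → R0 = 2.57
x·lx·mx: 0, 0.624, 1.32, 1.404, 1.368, 0.99, 0.78, 0.56, 0.544 → Σ = 7.59
T = 7.59 / 2.57 = 2.953307… → 2.95

2.95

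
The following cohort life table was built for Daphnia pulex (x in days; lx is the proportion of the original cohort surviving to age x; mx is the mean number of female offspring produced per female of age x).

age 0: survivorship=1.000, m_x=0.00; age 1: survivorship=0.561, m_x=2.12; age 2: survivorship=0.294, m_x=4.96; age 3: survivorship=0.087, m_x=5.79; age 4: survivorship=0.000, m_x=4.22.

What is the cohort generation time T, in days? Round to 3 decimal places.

lx·mx: 0, 1.18932, 1.45824, 0.50373, 0 → R0 = 3.15129
x·lx·mx: 0, 1.18932, 2.91648, 1.51119, 0 → Σ = 5.61699
T = 5.61699 / 3.15129 = 1.782441… → 1.782

1.782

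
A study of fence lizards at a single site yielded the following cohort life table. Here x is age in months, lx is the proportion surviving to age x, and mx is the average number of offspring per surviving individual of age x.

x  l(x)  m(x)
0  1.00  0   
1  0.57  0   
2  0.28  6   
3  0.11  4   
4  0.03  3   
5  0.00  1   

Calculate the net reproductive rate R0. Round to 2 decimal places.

lx·mx by age: 0, 0, 1.68, 0.44, 0.09, 0
R0 = Σ lx·mx = 2.21 → 2.21

2.21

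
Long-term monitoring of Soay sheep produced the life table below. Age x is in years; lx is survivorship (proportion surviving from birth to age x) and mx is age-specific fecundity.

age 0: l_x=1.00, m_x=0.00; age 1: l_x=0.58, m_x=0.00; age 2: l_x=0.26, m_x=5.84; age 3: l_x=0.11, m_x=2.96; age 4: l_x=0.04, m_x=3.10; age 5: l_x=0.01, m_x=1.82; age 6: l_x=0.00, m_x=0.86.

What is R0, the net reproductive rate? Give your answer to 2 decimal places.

lx·mx by age: 0, 0, 1.5184, 0.3256, 0.124, 0.0182, 0
R0 = Σ lx·mx = 1.9862 → 1.99

1.99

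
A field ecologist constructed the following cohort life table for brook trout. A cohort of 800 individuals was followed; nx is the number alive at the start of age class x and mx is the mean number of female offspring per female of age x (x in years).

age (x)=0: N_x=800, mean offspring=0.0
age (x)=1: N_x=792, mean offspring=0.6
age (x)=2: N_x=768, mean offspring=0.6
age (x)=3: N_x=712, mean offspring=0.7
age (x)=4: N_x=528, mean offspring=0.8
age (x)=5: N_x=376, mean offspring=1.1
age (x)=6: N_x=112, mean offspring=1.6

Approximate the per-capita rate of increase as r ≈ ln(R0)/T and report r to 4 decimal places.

lx = nx/n0 = nx/800: 1, 0.99, 0.96, 0.89, 0.66, 0.47, 0.14
R0 = Σ lx·mx = 0 + 0.594 + 0.576 + 0.623 + 0.528 + 0.517 + 0.224 = 3.062
Σ x·lx·mx = 9.656; T = 9.656/3.062 = 3.15349…
r ≈ ln(R0)/T = ln(3.062)/3.15349… = 0.354866… → 0.3549

0.3549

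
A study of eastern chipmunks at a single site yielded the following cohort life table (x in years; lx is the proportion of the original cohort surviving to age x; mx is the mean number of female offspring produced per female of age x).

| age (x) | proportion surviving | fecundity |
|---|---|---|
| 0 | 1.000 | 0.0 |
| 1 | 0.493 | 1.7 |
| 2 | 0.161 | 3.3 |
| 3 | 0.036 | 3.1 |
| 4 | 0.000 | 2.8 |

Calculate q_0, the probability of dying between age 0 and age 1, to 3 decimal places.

q_0 = (l_0 − l_1) / l_0 = (1 − 0.493) / 1
     = 0.507 / 1 = 0.507 → 0.507

0.507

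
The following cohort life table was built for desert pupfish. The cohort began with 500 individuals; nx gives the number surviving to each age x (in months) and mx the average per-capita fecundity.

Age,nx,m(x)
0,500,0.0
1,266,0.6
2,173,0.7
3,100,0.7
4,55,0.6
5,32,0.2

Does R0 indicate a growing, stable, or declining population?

lx = nx/n0 = nx/500: 1, 0.532, 0.346, 0.2, 0.11, 0.064
R0 = Σ lx·mx = 0 + 0.3192 + 0.2422 + 0.14 + 0.066 + 0.0128 = 0.7802
R0 < 1, so the population is declining.

declining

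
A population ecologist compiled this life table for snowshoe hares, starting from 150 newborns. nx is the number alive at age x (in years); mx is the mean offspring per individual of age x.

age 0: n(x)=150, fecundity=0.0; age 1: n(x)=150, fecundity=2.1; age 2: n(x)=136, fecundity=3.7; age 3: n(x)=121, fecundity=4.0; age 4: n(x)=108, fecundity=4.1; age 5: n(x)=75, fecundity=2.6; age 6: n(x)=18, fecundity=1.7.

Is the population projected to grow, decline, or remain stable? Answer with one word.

lx = nx/n0 = nx/150: 1, 1, 0.90667…, 0.80667…, 0.72, 0.5, 0.12
R0 = Σ lx·mx = 0 + 2.1 + 3.354667… + 3.226667… + 2.952 + 1.3 + 0.204 = 13.137333…
R0 > 1, so the population is growing.

growing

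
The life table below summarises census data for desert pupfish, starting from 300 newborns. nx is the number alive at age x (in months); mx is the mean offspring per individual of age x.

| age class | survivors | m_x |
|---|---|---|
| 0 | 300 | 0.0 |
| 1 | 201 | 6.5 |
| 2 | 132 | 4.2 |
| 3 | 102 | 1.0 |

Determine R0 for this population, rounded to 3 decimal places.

6.543

lx = nx/n0 = nx/300: 1, 0.67, 0.44, 0.34
lx·mx by age: 0, 4.355, 1.848, 0.34
R0 = Σ lx·mx = 6.543 → 6.543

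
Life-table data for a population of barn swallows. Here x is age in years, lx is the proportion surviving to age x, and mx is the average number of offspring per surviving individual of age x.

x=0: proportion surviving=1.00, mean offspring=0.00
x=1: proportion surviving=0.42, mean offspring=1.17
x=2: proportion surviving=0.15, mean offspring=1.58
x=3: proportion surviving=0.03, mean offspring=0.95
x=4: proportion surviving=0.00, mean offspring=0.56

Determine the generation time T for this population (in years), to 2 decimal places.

lx·mx: 0, 0.4914, 0.237, 0.0285, 0 → R0 = 0.7569
x·lx·mx: 0, 0.4914, 0.474, 0.0855, 0 → Σ = 1.0509
T = 1.0509 / 0.7569 = 1.388426… → 1.39

1.39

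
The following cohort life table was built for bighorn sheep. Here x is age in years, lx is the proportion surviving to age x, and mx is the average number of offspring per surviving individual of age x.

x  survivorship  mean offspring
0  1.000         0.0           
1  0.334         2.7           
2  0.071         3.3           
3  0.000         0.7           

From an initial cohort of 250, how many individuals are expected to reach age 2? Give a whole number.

18

Expected survivors = N0 · l_2 = 250 × 0.071 = 17.75 → 18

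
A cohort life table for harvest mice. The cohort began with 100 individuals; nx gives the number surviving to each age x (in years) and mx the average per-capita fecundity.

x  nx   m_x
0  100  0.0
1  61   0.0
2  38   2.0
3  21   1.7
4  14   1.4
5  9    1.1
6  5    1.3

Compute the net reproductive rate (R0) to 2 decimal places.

lx = nx/n0 = nx/100: 1, 0.61, 0.38, 0.21, 0.14, 0.09, 0.05
lx·mx by age: 0, 0, 0.76, 0.357, 0.196, 0.099, 0.065
R0 = Σ lx·mx = 1.477 → 1.48

1.48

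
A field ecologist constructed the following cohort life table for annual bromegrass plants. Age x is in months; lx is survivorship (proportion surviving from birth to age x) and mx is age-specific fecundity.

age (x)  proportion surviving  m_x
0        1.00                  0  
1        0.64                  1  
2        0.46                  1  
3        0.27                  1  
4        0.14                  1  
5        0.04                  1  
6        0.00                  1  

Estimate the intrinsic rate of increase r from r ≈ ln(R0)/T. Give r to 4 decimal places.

0.2170

R0 = Σ lx·mx = 0 + 0.64 + 0.46 + 0.27 + 0.14 + 0.04 + 0 = 1.55
Σ x·lx·mx = 3.13; T = 3.13/1.55 = 2.01935…
r ≈ ln(R0)/T = ln(1.55)/2.01935… = 0.217027… → 0.2170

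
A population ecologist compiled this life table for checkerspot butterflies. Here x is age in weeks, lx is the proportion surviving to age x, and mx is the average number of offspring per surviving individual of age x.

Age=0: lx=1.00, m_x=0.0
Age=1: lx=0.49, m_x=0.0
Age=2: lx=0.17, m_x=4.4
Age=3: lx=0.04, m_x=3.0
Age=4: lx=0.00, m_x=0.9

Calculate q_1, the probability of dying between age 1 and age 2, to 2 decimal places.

0.65

q_1 = (l_1 − l_2) / l_1 = (0.49 − 0.17) / 0.49
     = 0.32 / 0.49 = 0.653061… → 0.65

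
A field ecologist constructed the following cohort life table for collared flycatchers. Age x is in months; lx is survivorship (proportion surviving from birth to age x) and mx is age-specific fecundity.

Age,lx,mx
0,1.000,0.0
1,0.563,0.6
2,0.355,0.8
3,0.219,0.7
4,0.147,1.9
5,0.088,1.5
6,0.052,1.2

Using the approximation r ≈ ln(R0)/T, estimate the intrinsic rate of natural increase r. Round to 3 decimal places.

0.079

R0 = Σ lx·mx = 0 + 0.3378 + 0.284 + 0.1533 + 0.2793 + 0.132 + 0.0624 = 1.2488
Σ x·lx·mx = 3.5173; T = 3.5173/1.2488 = 2.81654…
r ≈ ln(R0)/T = ln(1.2488)/2.81654… = 0.07889… → 0.079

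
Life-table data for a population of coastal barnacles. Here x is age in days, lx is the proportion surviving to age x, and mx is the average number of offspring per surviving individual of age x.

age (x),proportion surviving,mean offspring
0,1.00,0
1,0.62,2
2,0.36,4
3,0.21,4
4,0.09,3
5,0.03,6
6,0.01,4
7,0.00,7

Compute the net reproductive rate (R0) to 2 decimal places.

lx·mx by age: 0, 1.24, 1.44, 0.84, 0.27, 0.18, 0.04, 0
R0 = Σ lx·mx = 4.01 → 4.01

4.01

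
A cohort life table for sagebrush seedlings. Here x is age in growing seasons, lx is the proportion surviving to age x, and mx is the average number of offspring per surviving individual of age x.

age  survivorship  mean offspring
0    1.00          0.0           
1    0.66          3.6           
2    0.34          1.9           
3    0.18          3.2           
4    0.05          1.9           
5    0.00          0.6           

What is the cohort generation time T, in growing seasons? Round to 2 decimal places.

lx·mx: 0, 2.376, 0.646, 0.576, 0.095, 0 → R0 = 3.693
x·lx·mx: 0, 2.376, 1.292, 1.728, 0.38, 0 → Σ = 5.776
T = 5.776 / 3.693 = 1.56404… → 1.56

1.56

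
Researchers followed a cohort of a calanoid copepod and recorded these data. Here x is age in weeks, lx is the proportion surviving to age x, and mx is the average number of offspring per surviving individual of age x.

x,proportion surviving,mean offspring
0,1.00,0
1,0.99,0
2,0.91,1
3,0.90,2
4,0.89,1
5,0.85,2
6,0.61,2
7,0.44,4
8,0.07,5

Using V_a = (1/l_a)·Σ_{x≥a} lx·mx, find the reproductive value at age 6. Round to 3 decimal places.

5.459

lx·mx for x ≥ 6: 1.22, 1.76, 0.35 → sum = 3.33
V_6 = 3.33 / l_6 = 3.33 / 0.61 = 5.459016… → 5.459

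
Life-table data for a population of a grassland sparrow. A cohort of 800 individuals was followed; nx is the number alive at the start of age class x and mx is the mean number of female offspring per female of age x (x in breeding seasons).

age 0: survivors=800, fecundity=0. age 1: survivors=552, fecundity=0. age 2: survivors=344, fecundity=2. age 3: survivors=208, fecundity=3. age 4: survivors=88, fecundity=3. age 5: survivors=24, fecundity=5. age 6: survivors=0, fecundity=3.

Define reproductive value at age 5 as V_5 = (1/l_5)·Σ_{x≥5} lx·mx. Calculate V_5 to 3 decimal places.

5.000

lx = nx/n0 = nx/800: 1, 0.69, 0.43, 0.26, 0.11, 0.03, 0
lx·mx for x ≥ 5: 0.15, 0 → sum = 0.15
V_5 = 0.15 / l_5 = 0.15 / 0.03 = 5 → 5.000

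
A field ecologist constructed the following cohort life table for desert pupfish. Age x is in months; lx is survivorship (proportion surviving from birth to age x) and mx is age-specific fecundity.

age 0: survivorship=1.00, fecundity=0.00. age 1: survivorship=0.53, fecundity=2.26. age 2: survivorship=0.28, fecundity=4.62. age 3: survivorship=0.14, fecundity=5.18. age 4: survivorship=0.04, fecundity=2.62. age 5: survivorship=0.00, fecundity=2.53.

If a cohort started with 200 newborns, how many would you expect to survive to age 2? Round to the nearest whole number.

56

Expected survivors = N0 · l_2 = 200 × 0.28 = 56 → 56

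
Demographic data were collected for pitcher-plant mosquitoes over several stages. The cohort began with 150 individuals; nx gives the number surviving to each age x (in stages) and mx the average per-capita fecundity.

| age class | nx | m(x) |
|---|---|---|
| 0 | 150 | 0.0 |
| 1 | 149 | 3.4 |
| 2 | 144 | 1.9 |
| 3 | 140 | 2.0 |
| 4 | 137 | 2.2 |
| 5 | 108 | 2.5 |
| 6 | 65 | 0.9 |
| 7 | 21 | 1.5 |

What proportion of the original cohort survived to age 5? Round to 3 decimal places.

0.720

l_5 = n_5/n_0 = 108/150 = 0.72 → 0.720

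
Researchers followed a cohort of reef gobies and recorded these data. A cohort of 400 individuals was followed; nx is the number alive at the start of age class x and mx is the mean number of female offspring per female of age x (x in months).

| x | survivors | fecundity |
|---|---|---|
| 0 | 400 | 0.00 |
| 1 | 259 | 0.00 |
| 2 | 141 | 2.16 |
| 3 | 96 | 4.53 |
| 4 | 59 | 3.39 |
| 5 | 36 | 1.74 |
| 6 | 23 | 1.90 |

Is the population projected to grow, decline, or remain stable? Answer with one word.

growing

lx = nx/n0 = nx/400: 1, 0.6475, 0.3525, 0.24, 0.1475, 0.09, 0.0575
R0 = Σ lx·mx = 0 + 0 + 0.7614 + 1.0872 + 0.500025 + 0.1566 + 0.10925 = 2.614475
R0 > 1, so the population is growing.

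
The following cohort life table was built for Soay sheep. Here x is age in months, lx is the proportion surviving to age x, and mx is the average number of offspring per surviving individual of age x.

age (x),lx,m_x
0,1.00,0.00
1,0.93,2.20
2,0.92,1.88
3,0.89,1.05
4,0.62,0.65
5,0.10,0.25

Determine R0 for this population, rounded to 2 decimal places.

lx·mx by age: 0, 2.046, 1.7296, 0.9345, 0.403, 0.025
R0 = Σ lx·mx = 5.1381 → 5.14

5.14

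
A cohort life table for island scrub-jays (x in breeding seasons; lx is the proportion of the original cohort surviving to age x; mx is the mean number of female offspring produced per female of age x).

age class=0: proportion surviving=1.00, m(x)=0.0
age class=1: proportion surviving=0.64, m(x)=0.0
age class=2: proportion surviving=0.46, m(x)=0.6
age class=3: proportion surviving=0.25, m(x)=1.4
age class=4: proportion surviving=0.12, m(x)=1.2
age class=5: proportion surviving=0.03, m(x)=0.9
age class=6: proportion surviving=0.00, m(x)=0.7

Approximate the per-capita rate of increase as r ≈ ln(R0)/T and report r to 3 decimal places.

-0.078

R0 = Σ lx·mx = 0 + 0 + 0.276 + 0.35 + 0.144 + 0.027 + 0 = 0.797
Σ x·lx·mx = 2.313; T = 2.313/0.797 = 2.90213…
r ≈ ln(R0)/T = ln(0.797)/2.90213… = -0.07818… → -0.078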